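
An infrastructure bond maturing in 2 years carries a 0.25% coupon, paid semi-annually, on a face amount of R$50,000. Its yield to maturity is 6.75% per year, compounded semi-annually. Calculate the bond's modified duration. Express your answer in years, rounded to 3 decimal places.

1.931 years

Periodic yield y = 0.03375. First find Macaulay duration:
  t   CF        PV=CF/(1+0.03375)^t    t·PV
  1        62.50        60.4595        60.4595
  2        62.50        58.4856       116.9712
  3        62.50        56.5762       169.7285
  4    50,062.50    43,837.9708   175,351.8833
  Σ                 44,013.4921   175,699.0424
P = 44,013.4921; Macaulay duration = 175,699.0424 / 44,013.4921 = 3.99194 half-year periods = 1.99597 years.
Modified duration = D_Mac / (1 + y) = 1.99597 / 1.03375 = 1.93080 years.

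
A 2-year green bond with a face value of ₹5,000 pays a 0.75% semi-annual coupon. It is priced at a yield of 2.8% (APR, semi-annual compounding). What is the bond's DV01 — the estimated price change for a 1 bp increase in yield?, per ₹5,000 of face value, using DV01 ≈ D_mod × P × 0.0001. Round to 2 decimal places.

₹0.94

Periodic yield y = 0.014.
  t   CF        PV=CF/(1+0.014)^t    t·PV
  1        18.75        18.4911        18.4911
  2        18.75        18.2358        36.4716
  3        18.75        17.9840        53.9521
  4     5,018.75     4,747.2679    18,989.0717
  Σ                  4,801.9789    19,097.9866
P = 4,801.9789; D_Mac = 3.97711 half-year periods = 1.98855 yrs; D_mod = 1.96110 yrs.
DV01 ≈ 1.96110 × 4,801.9789 × 0.0001 = 0.941715.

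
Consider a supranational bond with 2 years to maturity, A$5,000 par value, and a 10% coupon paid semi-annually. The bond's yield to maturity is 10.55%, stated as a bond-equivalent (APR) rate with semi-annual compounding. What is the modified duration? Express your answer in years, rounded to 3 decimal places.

1.768 years

Periodic yield y = 0.05275. First find Macaulay duration:
  t   CF        PV=CF/(1+0.05275)^t    t·PV
  1       250.00       237.4733       237.4733
  2       250.00       225.5742       451.1485
  3       250.00       214.2714       642.8143
  4     5,250.00     4,274.2341    17,096.9363
  Σ                  4,951.5530    18,428.3724
P = 4,951.5530; Macaulay duration = 18,428.3724 / 4,951.5530 = 3.72174 half-year periods = 1.86087 years.
Modified duration = D_Mac / (1 + y) = 1.86087 / 1.05275 = 1.76763 years.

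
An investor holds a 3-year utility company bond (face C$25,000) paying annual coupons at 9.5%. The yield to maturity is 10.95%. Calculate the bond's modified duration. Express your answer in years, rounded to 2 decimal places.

Periodic yield y = 0.1095. First find Macaulay duration:
  t   CF        PV=CF/(1+0.1095)^t    t·PV
  1     2,375.00     2,140.6039     2,140.6039
  2     2,375.00     1,929.3410     3,858.6821
  3    27,375.00    20,043.4376    60,130.3128
  Σ                 24,113.3825    66,129.5987
P = 24,113.3825; Macaulay duration = 66,129.5987 / 24,113.3825 = 2.74244 years.
Modified duration = D_Mac / (1 + y) = 2.74244 / 1.1095 = 2.47178 years.

2.47 years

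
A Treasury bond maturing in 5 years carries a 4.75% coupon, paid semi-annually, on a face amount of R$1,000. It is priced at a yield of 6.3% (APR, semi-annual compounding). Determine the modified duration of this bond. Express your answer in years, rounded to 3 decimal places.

4.351 years

Periodic yield y = 0.0315. First find Macaulay duration:
  t   CF        PV=CF/(1+0.0315)^t    t·PV
  1        23.75        23.0247        23.0247
  2        23.75        22.3216        44.6432
  3        23.75        21.6399        64.9198
  4        23.75        20.9791        83.9164
  5        23.75        20.3384       101.6922
  6        23.75        19.7173       118.3040
  7        23.75        19.1152       133.8064
  8        23.75        18.5315       148.2517
  9        23.75        17.9656       161.6900
  10    1,023.75       750.7608     7,507.6081
  Σ                    934.3941     8,387.8564
P = 934.3941; Macaulay duration = 8,387.8564 / 934.3941 = 8.97679 half-year periods = 4.48839 years.
Modified duration = D_Mac / (1 + y) = 4.48839 / 1.0315 = 4.35133 years.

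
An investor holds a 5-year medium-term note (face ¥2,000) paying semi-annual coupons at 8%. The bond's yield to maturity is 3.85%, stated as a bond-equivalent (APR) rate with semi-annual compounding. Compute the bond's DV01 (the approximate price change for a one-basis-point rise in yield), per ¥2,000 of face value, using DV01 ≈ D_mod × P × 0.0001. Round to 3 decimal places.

¥1.000

Periodic yield y = 0.01925.
  t   CF        PV=CF/(1+0.01925)^t    t·PV
  1        80.00        78.4891        78.4891
  2        80.00        77.0067       154.0134
  3        80.00        75.5523       226.6570
  4        80.00        74.1254       296.5016
  5        80.00        72.7254       363.6272
  6        80.00        71.3519       428.1115
  7        80.00        70.0043       490.0304
  8        80.00        68.6822       549.4576
  9        80.00        67.3850       606.4654
  10    2,080.00     1,718.9219    17,189.2186
  Σ                  2,374.2443    20,382.5718
P = 2,374.2443; D_Mac = 8.58487 half-year periods = 4.29243 yrs; D_mod = 4.21136 yrs.
DV01 ≈ 4.21136 × 2,374.2443 × 0.0001 = 0.999881.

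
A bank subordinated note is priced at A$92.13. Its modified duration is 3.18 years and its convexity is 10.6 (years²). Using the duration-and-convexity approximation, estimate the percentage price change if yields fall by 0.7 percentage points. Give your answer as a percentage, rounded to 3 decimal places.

Duration effect: -D_mod·Δy = -3.18 × (-0.007) = +0.022260
Convexity effect: ½·C·(Δy)² = 0.5 × 10.6 × (-0.007)² = +0.0002597
ΔP/P ≈ +0.022260 + 0.0002597 = +0.0225197
= +2.25197%.

+2.252%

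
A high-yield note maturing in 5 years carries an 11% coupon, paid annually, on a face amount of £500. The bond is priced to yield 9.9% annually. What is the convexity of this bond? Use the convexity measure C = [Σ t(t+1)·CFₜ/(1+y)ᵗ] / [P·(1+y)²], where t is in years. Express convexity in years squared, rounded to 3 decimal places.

19.089

With y = 0.099:
  t   CF        PV=CF/(1+0.099)^t    t·PV        t(t+1)·PV
  1        55.00        50.0455        50.0455         100.0910
  2        55.00        45.5373        91.0746         273.2238
  3        55.00        41.4352       124.3056         497.2226
  4        55.00        37.7027       150.8106         754.0531
  5       555.00       346.1820     1,730.9102      10,385.4609
  Σ                    520.9027     2,147.1465      12,010.0514
P = 520.9027.
Convexity = Σ t(t+1)·PV / [P·(1+y)²] = 12,010.0514 / (520.9027 × 1.207801) = 19.08943.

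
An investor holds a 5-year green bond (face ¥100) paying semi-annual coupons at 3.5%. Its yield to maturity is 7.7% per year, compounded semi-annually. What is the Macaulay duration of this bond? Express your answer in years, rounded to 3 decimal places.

4.585 years

Periodic yield y = 0.0385. Discount each cash flow and weight by its period:
  t   CF        PV=CF/(1+0.0385)^t    t·PV
  1         1.75         1.6851         1.6851
  2         1.75         1.6227         3.2453
  3         1.75         1.5625         4.6875
  4         1.75         1.5046         6.0183
  5         1.75         1.4488         7.2440
  6         1.75         1.3951         8.3705
  7         1.75         1.3434         9.4035
  8         1.75         1.2936        10.3485
  9         1.75         1.2456        11.2104
  10      101.75        69.7380       697.3799
  Σ                     82.8392       759.5929
Price P = Σ PV = 82.8392.
Macaulay duration = Σ(t·PV) / P = 759.5929 / 82.8392 = 9.16948 half-year periods.
In years: 9.16948 / 2 = 4.58474 years.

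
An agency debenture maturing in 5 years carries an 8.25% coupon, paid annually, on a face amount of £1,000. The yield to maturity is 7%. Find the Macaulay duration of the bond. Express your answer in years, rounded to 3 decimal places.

4.313 years

Periodic yield y = 0.07. Discount each cash flow and weight by its year:
  t   CF        PV=CF/(1+0.07)^t    t·PV
  1        82.50        77.1028        77.1028
  2        82.50        72.0587       144.1174
  3        82.50        67.3446       202.0337
  4        82.50        62.9389       251.7554
  5     1,082.50       771.8075     3,859.0377
  Σ                  1,051.2525     4,534.0470
Price P = Σ PV = 1,051.2525.
Macaulay duration = Σ(t·PV) / P = 4,534.0470 / 1,051.2525 = 4.31300 years.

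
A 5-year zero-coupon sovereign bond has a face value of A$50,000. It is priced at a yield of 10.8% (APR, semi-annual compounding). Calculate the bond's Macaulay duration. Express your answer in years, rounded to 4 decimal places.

A zero-coupon bond has a single cash flow at maturity, so its Macaulay duration equals its maturity: 5 years.
(Equivalently: 10 semi-annual periods ÷ 2 = 5 years.)

5.0000 years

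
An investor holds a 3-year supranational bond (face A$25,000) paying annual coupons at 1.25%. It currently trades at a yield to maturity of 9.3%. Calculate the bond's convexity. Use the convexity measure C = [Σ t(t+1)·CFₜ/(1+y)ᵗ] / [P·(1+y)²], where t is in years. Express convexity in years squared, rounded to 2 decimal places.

9.86

With y = 0.093:
  t   CF        PV=CF/(1+0.093)^t    t·PV        t(t+1)·PV
  1       312.50       285.9103       285.9103         571.8207
  2       312.50       261.5831       523.1662       1,569.4987
  3    25,312.50    19,385.3905    58,156.1716     232,624.6864
  Σ                 19,932.8840    58,965.2482     234,766.0058
P = 19,932.8840.
Convexity = Σ t(t+1)·PV / [P·(1+y)²] = 234,766.0058 / (19,932.8840 × 1.194649) = 9.85882.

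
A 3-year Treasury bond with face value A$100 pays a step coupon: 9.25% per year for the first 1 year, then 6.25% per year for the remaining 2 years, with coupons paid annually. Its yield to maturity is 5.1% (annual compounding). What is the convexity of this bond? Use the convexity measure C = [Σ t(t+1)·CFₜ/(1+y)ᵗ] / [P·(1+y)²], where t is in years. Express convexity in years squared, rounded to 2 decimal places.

9.82

With y = 0.051:
  t   CF        PV=CF/(1+0.051)^t    t·PV        t(t+1)·PV
  1         9.25         8.8011         8.8011          17.6023
  2         6.25         5.6582        11.3163          33.9489
  3       106.25        91.5210       274.5630       1,098.2521
  Σ                    105.9803       294.6805       1,149.8033
P = 105.9803.
Convexity = Σ t(t+1)·PV / [P·(1+y)²] = 1,149.8033 / (105.9803 × 1.104601) = 9.82184.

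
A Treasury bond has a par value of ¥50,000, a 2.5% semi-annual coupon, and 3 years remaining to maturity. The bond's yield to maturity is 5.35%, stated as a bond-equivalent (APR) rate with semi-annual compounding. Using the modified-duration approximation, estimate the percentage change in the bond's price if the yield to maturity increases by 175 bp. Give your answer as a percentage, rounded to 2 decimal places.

Periodic yield y = 0.02675. Modified duration first:
  t   CF        PV=CF/(1+0.02675)^t    t·PV
  1       625.00       608.7168       608.7168
  2       625.00       592.8579     1,185.7158
  3       625.00       577.4121     1,732.2363
  4       625.00       562.3687     2,249.4750
  5       625.00       547.7173     2,738.5865
  6    50,625.00    43,209.2539   259,255.5232
  Σ                 46,098.3267   267,770.2536
P = 46,098.3267; D_Mac = 5.80868 half-year periods = 2.90434 yrs; D_mod = 2.90434/(1+0.02675) = 2.82867 yrs.
ΔP/P ≈ -D_mod · Δy = -2.82867 × (+0.0175) = -0.049502 = -4.9502%.

-4.95%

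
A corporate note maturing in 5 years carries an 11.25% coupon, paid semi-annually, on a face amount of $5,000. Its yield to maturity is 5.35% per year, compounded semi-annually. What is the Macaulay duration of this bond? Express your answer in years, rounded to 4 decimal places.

4.0837 years

Periodic yield y = 0.02675. Discount each cash flow and weight by its period:
  t   CF        PV=CF/(1+0.02675)^t    t·PV
  1       281.25       273.9226       273.9226
  2       281.25       266.7860       533.5721
  3       281.25       259.8354       779.5063
  4       281.25       253.0659     1,012.2637
  5       281.25       246.4728     1,232.3639
  6       281.25       240.0514     1,440.3085
  7       281.25       233.7973     1,636.5813
  8       281.25       227.7062     1,821.6495
  9       281.25       221.7737     1,995.9637
  10    5,281.25     4,055.9222    40,559.2216
  Σ                  6,279.3336    51,285.3532
Price P = Σ PV = 6,279.3336.
Macaulay duration = Σ(t·PV) / P = 51,285.3532 / 6,279.3336 = 8.16732 half-year periods.
In years: 8.16732 / 2 = 4.08366 years.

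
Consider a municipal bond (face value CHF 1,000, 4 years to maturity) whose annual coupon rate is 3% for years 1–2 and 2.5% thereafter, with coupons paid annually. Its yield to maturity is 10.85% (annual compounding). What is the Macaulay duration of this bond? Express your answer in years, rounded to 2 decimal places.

Periodic yield y = 0.1085. Discount each cash flow and weight by its year:
  t   CF        PV=CF/(1+0.1085)^t    t·PV
  1        30.00        27.0636        27.0636
  2        30.00        24.4146        48.8292
  3        25.00        18.3541        55.0623
  4     1,025.00       678.8613     2,715.4454
  Σ                    748.6936     2,846.4005
Price P = Σ PV = 748.6936.
Macaulay duration = Σ(t·PV) / P = 2,846.4005 / 748.6936 = 3.80182 years.

3.80 years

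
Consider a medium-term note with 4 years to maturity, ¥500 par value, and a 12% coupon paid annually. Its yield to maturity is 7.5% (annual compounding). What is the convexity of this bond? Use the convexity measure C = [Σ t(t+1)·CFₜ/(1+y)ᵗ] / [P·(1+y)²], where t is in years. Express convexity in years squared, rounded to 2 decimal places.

With y = 0.075:
  t   CF        PV=CF/(1+0.075)^t    t·PV        t(t+1)·PV
  1        60.00        55.8140        55.8140         111.6279
  2        60.00        51.9200       103.8399         311.5197
  3        60.00        48.2976       144.8929         579.5716
  4       560.00       419.3283     1,677.3132       8,386.5659
  Σ                    575.3598     1,981.8600       9,389.2852
P = 575.3598.
Convexity = Σ t(t+1)·PV / [P·(1+y)²] = 9,389.2852 / (575.3598 × 1.155625) = 14.12134.

14.12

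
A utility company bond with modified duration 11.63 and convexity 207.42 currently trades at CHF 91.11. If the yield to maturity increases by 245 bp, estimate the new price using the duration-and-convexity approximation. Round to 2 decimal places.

CHF 70.82

Duration effect: -D_mod·Δy = -11.63 × (+0.0245) = -0.284935
Convexity effect: ½·C·(Δy)² = 0.5 × 207.42 × (0.0245)² = +0.0622519275
ΔP/P ≈ -0.284935 + 0.0622519275 = -0.2226830725
New price ≈ 91.11 × (1 - 0.2226830725) = 70.821345264525.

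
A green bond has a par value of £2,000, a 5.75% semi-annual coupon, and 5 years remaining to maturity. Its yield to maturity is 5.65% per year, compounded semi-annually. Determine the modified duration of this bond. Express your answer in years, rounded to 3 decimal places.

4.296 years

Periodic yield y = 0.02825. First find Macaulay duration:
  t   CF        PV=CF/(1+0.02825)^t    t·PV
  1        57.50        55.9203        55.9203
  2        57.50        54.3839       108.7678
  3        57.50        52.8898       158.6693
  4        57.50        51.4367       205.7467
  5        57.50        50.0235       250.1176
  6        57.50        48.6492       291.8951
  7        57.50        47.3126       331.1882
  8        57.50        46.0127       368.1019
  9        57.50        44.7486       402.7373
  10    2,057.50     1,557.2296    15,572.2964
  Σ                  2,008.6069    17,745.4407
P = 2,008.6069; Macaulay duration = 17,745.4407 / 2,008.6069 = 8.83470 half-year periods = 4.41735 years.
Modified duration = D_Mac / (1 + y) = 4.41735 / 1.02825 = 4.29599 years.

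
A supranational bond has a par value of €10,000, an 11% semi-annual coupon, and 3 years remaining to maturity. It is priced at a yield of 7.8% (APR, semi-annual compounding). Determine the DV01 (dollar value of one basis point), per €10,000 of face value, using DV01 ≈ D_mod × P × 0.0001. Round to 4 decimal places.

Periodic yield y = 0.039.
  t   CF        PV=CF/(1+0.039)^t    t·PV
  1       550.00       529.3551       529.3551
  2       550.00       509.4852     1,018.9705
  3       550.00       490.3611     1,471.0834
  4       550.00       471.9549     1,887.8196
  5       550.00       454.2396     2,271.1978
  6    10,550.00     8,386.0833    50,316.5001
  Σ                 10,841.4793    57,494.9265
P = 10,841.4793; D_Mac = 5.30324 half-year periods = 2.65162 yrs; D_mod = 2.55209 yrs.
DV01 ≈ 2.55209 × 10,841.4793 × 0.0001 = 2.766840.

€2.7668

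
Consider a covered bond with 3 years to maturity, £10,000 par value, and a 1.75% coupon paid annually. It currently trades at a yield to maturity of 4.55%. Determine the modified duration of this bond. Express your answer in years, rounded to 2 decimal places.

Periodic yield y = 0.0455. First find Macaulay duration:
  t   CF        PV=CF/(1+0.0455)^t    t·PV
  1       175.00       167.3840       167.3840
  2       175.00       160.0995       320.1990
  3    10,175.00     8,903.5316    26,710.5949
  Σ                  9,231.0152    27,198.1780
P = 9,231.0152; Macaulay duration = 27,198.1780 / 9,231.0152 = 2.94639 years.
Modified duration = D_Mac / (1 + y) = 2.94639 / 1.0455 = 2.81816 years.

2.82 years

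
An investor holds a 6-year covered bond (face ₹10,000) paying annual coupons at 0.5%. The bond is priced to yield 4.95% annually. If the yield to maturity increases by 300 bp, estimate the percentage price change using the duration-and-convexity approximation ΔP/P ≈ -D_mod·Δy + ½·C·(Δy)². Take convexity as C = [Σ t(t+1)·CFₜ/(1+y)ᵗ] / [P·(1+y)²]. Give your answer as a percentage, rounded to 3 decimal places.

-15.220%

With y = 0.0495:
  t   CF        PV=CF/(1+0.0495)^t    t·PV        t(t+1)·PV
  1        50.00        47.6417        47.6417          95.2835
  2        50.00        45.3947        90.7894         272.3682
  3        50.00        43.2536       129.7609         519.0437
  4        50.00        41.2136       164.8543         824.2714
  5        50.00        39.2697       196.3486       1,178.0916
  6    10,050.00     7,520.9275    45,125.5652     315,878.9565
  Σ                  7,737.7009    45,754.9601     318,768.0148
P = 7,737.7009; D_Mac = 5.91325 yrs; D_mod = 5.63435 yrs; C = 37.40227.
Duration effect: -5.63435 × (+0.03) = -0.169030
Convexity effect: 0.5 × 37.40227 × (0.03)² = +0.0168310
ΔP/P ≈ -0.169030 + 0.0168310 = -0.152199 = -15.2199%.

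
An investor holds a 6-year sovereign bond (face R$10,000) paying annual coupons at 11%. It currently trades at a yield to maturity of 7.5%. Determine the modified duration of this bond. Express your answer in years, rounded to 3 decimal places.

4.463 years

Periodic yield y = 0.075. First find Macaulay duration:
  t   CF        PV=CF/(1+0.075)^t    t·PV
  1     1,100.00     1,023.2558     1,023.2558
  2     1,100.00       951.8659     1,903.7317
  3     1,100.00       885.4566     2,656.3699
  4     1,100.00       823.6806     3,294.7223
  5     1,100.00       766.2145     3,831.0725
  6    11,100.00     7,192.3729    43,154.2371
  Σ                 11,642.8462    55,863.3894
P = 11,642.8462; Macaulay duration = 55,863.3894 / 11,642.8462 = 4.79809 years.
Modified duration = D_Mac / (1 + y) = 4.79809 / 1.075 = 4.46334 years.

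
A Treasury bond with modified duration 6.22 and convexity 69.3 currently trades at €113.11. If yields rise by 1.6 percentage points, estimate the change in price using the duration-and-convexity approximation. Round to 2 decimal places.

Duration effect: -D_mod·Δy = -6.22 × (+0.016) = -0.099520
Convexity effect: ½·C·(Δy)² = 0.5 × 69.3 × (0.016)² = +0.0088704
ΔP/P ≈ -0.099520 + 0.0088704 = -0.0906496
ΔP ≈ 113.11 × (-0.0906496) = -10.253376256.

-€10.25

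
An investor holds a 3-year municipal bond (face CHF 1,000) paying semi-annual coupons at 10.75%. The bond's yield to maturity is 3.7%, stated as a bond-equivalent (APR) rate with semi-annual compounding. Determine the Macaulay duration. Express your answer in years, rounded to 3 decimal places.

Periodic yield y = 0.0185. Discount each cash flow and weight by its period:
  t   CF        PV=CF/(1+0.0185)^t    t·PV
  1        53.75        52.7737        52.7737
  2        53.75        51.8151       103.6302
  3        53.75        50.8739       152.6218
  4        53.75        49.9499       199.7995
  5        53.75        49.0426       245.2129
  6     1,053.75       943.9987     5,663.9921
  Σ                  1,198.4539     6,418.0302
Price P = Σ PV = 1,198.4539.
Macaulay duration = Σ(t·PV) / P = 6,418.0302 / 1,198.4539 = 5.35526 half-year periods.
In years: 5.35526 / 2 = 2.67763 years.

2.678 years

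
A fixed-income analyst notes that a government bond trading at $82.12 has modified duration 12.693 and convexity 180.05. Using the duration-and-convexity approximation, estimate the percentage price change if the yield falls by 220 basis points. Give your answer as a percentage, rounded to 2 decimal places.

+32.28%

Duration effect: -D_mod·Δy = -12.693 × (-0.022) = +0.279246
Convexity effect: ½·C·(Δy)² = 0.5 × 180.05 × (-0.022)² = +0.0435721
ΔP/P ≈ +0.279246 + 0.0435721 = +0.3228181
= +32.28181%.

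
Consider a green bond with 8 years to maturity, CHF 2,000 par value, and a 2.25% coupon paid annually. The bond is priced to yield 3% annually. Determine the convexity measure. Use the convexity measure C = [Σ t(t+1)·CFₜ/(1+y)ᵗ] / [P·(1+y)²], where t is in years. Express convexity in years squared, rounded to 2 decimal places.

With y = 0.03:
  t   CF        PV=CF/(1+0.03)^t    t·PV        t(t+1)·PV
  1        45.00        43.6893        43.6893          87.3786
  2        45.00        42.4168        84.8336         254.5009
  3        45.00        41.1814       123.5441         494.1765
  4        45.00        39.9819       159.9277         799.6383
  5        45.00        38.8174       194.0870       1,164.5219
  6        45.00        37.6868       226.1207       1,582.8452
  7        45.00        36.5891       256.1238       2,048.9906
  8     2,045.00     1,614.3419    12,914.7351     116,232.6157
  Σ                  1,894.7046    14,003.0614     122,664.6677
P = 1,894.7046.
Convexity = Σ t(t+1)·PV / [P·(1+y)²] = 122,664.6677 / (1,894.7046 × 1.060900) = 61.02440.

61.02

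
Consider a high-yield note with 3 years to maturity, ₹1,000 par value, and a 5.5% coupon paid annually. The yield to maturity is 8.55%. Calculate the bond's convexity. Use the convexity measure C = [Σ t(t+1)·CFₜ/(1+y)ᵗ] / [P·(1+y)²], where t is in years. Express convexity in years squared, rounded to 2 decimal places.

With y = 0.0855:
  t   CF        PV=CF/(1+0.0855)^t    t·PV        t(t+1)·PV
  1        55.00        50.6679        50.6679         101.3358
  2        55.00        46.6770        93.3540         280.0621
  3     1,055.00       824.8272     2,474.4816       9,897.9264
  Σ                    922.1721     2,618.5035      10,279.3243
P = 922.1721.
Convexity = Σ t(t+1)·PV / [P·(1+y)²] = 10,279.3243 / (922.1721 × 1.178310) = 9.46004.

9.46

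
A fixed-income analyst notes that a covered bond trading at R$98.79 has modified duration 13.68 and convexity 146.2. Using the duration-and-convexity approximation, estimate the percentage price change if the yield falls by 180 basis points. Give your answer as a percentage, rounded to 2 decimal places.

Duration effect: -D_mod·Δy = -13.68 × (-0.018) = +0.246240
Convexity effect: ½·C·(Δy)² = 0.5 × 146.2 × (-0.018)² = +0.0236844
ΔP/P ≈ +0.246240 + 0.0236844 = +0.2699244
= +26.99244%.

+26.99%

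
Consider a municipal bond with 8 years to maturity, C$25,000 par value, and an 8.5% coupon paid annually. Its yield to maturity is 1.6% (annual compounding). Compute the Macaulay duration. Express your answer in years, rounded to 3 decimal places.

Periodic yield y = 0.016. Discount each cash flow and weight by its year:
  t   CF        PV=CF/(1+0.016)^t    t·PV
  1     2,125.00     2,091.5354     2,091.5354
  2     2,125.00     2,058.5979     4,117.1957
  3     2,125.00     2,026.1790     6,078.5370
  4     2,125.00     1,994.2707     7,977.0827
  5     2,125.00     1,962.8648     9,814.3242
  6     2,125.00     1,931.9536    11,591.7215
  7     2,125.00     1,901.5291    13,310.7038
  8    27,125.00    23,890.2164   191,121.7310
  Σ                 37,857.1469   246,102.8313
Price P = Σ PV = 37,857.1469.
Macaulay duration = Σ(t·PV) / P = 246,102.8313 / 37,857.1469 = 6.50083 years.

6.501 years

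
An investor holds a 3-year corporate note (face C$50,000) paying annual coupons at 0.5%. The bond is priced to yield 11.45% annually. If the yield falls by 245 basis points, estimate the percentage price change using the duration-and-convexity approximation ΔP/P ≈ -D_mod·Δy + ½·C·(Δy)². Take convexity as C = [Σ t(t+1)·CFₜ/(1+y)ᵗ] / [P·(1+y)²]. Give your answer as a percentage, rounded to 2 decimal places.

+6.84%

With y = 0.1145:
  t   CF        PV=CF/(1+0.1145)^t    t·PV        t(t+1)·PV
  1       250.00       224.3158       224.3158         448.6317
  2       250.00       201.2704       402.5408       1,207.6223
  3    50,250.00    36,299.0992   108,897.2976     435,589.1903
  Σ                 36,724.6854   109,524.1542     437,245.4443
P = 36,724.6854; D_Mac = 2.98230 yrs; D_mod = 2.67591 yrs; C = 9.58533.
Duration effect: -2.67591 × (-0.0245) = +0.065560
Convexity effect: 0.5 × 9.58533 × (-0.0245)² = +0.0028768
ΔP/P ≈ +0.065560 + 0.0028768 = +0.068437 = +6.8437%.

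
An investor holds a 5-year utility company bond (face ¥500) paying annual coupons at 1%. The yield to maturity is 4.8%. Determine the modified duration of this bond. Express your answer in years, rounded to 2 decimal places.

Periodic yield y = 0.048. First find Macaulay duration:
  t   CF        PV=CF/(1+0.048)^t    t·PV
  1         5.00         4.7710         4.7710
  2         5.00         4.5525         9.1049
  3         5.00         4.3440        13.0319
  4         5.00         4.1450        16.5800
  5       505.00       399.4707     1,997.3537
  Σ                    417.2832     2,040.8415
P = 417.2832; Macaulay duration = 2,040.8415 / 417.2832 = 4.89078 years.
Modified duration = D_Mac / (1 + y) = 4.89078 / 1.048 = 4.66678 years.

4.67 years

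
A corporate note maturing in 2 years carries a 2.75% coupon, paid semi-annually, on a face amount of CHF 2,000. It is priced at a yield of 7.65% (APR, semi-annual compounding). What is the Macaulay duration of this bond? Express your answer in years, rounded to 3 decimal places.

1.957 years

Periodic yield y = 0.03825. Discount each cash flow and weight by its period:
  t   CF        PV=CF/(1+0.03825)^t    t·PV
  1        27.50        26.4869        26.4869
  2        27.50        25.5111        51.0222
  3        27.50        24.5712        73.7137
  4     2,027.50     1,744.8299     6,979.3197
  Σ                  1,821.3991     7,130.5425
Price P = Σ PV = 1,821.3991.
Macaulay duration = Σ(t·PV) / P = 7,130.5425 / 1,821.3991 = 3.91487 half-year periods.
In years: 3.91487 / 2 = 1.95744 years.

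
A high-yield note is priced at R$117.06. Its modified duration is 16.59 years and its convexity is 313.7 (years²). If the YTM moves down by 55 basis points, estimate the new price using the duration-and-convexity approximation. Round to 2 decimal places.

R$128.30

Duration effect: -D_mod·Δy = -16.59 × (-0.0055) = +0.091245
Convexity effect: ½·C·(Δy)² = 0.5 × 313.7 × (-0.0055)² = +0.0047447125
ΔP/P ≈ +0.091245 + 0.0047447125 = +0.0959897125
New price ≈ 117.06 × (1 + 0.0959897125) = 128.29655574525.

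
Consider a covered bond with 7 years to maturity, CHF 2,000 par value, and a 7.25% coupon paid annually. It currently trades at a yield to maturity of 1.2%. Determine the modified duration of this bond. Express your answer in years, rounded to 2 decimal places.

Periodic yield y = 0.012. First find Macaulay duration:
  t   CF        PV=CF/(1+0.012)^t    t·PV
  1       145.00       143.2806       143.2806
  2       145.00       141.5817       283.1633
  3       145.00       139.9028       419.7085
  4       145.00       138.2439       552.9756
  5       145.00       136.6046       683.0232
  6       145.00       134.9848       809.9089
  7     2,145.00     1,973.1664    13,812.1647
  Σ                  2,807.7648    16,704.2248
P = 2,807.7648; Macaulay duration = 16,704.2248 / 2,807.7648 = 5.94930 years.
Modified duration = D_Mac / (1 + y) = 5.94930 / 1.012 = 5.87875 years.

5.88 years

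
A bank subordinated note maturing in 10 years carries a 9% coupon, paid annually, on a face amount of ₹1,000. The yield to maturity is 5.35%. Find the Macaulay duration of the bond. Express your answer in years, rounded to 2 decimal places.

7.36 years

Periodic yield y = 0.0535. Discount each cash flow and weight by its year:
  t   CF        PV=CF/(1+0.0535)^t    t·PV
  1        90.00        85.4295        85.4295
  2        90.00        81.0911       162.1823
  3        90.00        76.9731       230.9193
  4        90.00        73.0642       292.2566
  5        90.00        69.3537       346.7686
  6        90.00        65.8317       394.9904
  7        90.00        62.4886       437.4201
  8        90.00        59.3152       474.5218
  9        90.00        56.3030       506.7271
  10    1,090.00       647.2635     6,472.6347
  Σ                  1,277.1137     9,403.8505
Price P = Σ PV = 1,277.1137.
Macaulay duration = Σ(t·PV) / P = 9,403.8505 / 1,277.1137 = 7.36336 years.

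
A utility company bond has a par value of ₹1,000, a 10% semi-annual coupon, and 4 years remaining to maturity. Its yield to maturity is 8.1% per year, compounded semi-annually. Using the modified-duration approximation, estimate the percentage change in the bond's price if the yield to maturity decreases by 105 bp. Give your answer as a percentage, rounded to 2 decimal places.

+3.45%

Periodic yield y = 0.0405. Modified duration first:
  t   CF        PV=CF/(1+0.0405)^t    t·PV
  1        50.00        48.0538        48.0538
  2        50.00        46.1834        92.3668
  3        50.00        44.3858       133.1573
  4        50.00        42.6581       170.6325
  5        50.00        40.9977       204.9885
  6        50.00        39.4019       236.4116
  7        50.00        37.8683       265.0779
  8     1,050.00       764.2802     6,114.2418
  Σ                  1,063.8292     7,264.9302
P = 1,063.8292; D_Mac = 6.82904 half-year periods = 3.41452 yrs; D_mod = 3.41452/(1+0.0405) = 3.28161 yrs.
ΔP/P ≈ -D_mod · Δy = -3.28161 × (-0.0105) = +0.034457 = +3.4457%.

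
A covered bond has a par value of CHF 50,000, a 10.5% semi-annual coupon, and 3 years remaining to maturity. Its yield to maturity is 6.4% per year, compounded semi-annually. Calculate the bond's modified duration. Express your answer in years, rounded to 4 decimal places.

2.5875 years

Periodic yield y = 0.032. First find Macaulay duration:
  t   CF        PV=CF/(1+0.032)^t    t·PV
  1     2,625.00     2,543.6047     2,543.6047
  2     2,625.00     2,464.7332     4,929.4664
  3     2,625.00     2,388.3074     7,164.9221
  4     2,625.00     2,314.2513     9,257.0052
  5     2,625.00     2,242.4916    11,212.4579
  6    52,625.00    43,562.6133   261,375.6799
  Σ                 55,516.0014   296,483.1361
P = 55,516.0014; Macaulay duration = 296,483.1361 / 55,516.0014 = 5.34050 half-year periods = 2.67025 years.
Modified duration = D_Mac / (1 + y) = 2.67025 / 1.032 = 2.58745 years.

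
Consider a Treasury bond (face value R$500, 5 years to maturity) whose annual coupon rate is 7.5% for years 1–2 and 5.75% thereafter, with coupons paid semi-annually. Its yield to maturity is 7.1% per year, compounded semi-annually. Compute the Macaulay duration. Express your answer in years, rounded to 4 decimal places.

4.2911 years

Periodic yield y = 0.0355. Discount each cash flow and weight by its period:
  t   CF        PV=CF/(1+0.0355)^t    t·PV
  1       18.750        18.1072        18.1072
  2       18.750        17.4864        34.9729
  3       18.750        16.8869        50.6608
  4       18.750        16.3080        65.2320
  5       14.375        12.0742        60.3709
  6       14.375        11.6602        69.9614
  7       14.375        11.2605        78.8234
  8       14.375        10.8744        86.9955
  9       14.375        10.5016        94.5147
  10     514.375       362.8932     3,628.9319
  Σ                    488.0527     4,188.5707
Price P = Σ PV = 488.0527.
Macaulay duration = Σ(t·PV) / P = 4,188.5707 / 488.0527 = 8.58221 half-year periods.
In years: 8.58221 / 2 = 4.29110 years.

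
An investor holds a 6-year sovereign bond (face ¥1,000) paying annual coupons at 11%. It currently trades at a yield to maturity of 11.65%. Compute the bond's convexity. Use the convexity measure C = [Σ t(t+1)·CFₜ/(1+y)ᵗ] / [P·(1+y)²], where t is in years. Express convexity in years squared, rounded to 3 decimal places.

23.958

With y = 0.1165:
  t   CF        PV=CF/(1+0.1165)^t    t·PV        t(t+1)·PV
  1       110.00        98.5222        98.5222         197.0443
  2       110.00        88.2420       176.4840         529.4519
  3       110.00        79.0345       237.1034         948.4135
  4       110.00        70.7877       283.1508       1,415.7539
  5       110.00        63.4014       317.0071       1,902.0429
  6     1,110.00       573.0211     3,438.1266      24,066.8862
  Σ                    973.0088     4,550.3940      29,059.5928
P = 973.0088.
Convexity = Σ t(t+1)·PV / [P·(1+y)²] = 29,059.5928 / (973.0088 × 1.246572) = 23.95826.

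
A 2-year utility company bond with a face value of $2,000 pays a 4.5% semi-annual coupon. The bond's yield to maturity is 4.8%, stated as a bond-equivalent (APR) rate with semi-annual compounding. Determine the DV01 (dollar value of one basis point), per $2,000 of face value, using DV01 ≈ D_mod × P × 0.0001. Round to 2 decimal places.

Periodic yield y = 0.024.
  t   CF        PV=CF/(1+0.024)^t    t·PV
  1        45.00        43.9453        43.9453
  2        45.00        42.9153        85.8307
  3        45.00        41.9095       125.7285
  4     2,045.00     1,859.9167     7,439.6667
  Σ                  1,988.6868     7,695.1712
P = 1,988.6868; D_Mac = 3.86947 half-year periods = 1.93474 yrs; D_mod = 1.88939 yrs.
DV01 ≈ 1.88939 × 1,988.6868 × 0.0001 = 0.375741.

$0.38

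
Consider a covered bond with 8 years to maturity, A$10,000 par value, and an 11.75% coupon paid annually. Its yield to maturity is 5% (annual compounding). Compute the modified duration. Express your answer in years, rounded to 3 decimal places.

5.728 years

Periodic yield y = 0.05. First find Macaulay duration:
  t   CF        PV=CF/(1+0.05)^t    t·PV
  1     1,175.00     1,119.0476     1,119.0476
  2     1,175.00     1,065.7596     2,131.5193
  3     1,175.00     1,015.0092     3,045.0275
  4     1,175.00       966.6754     3,866.7016
  5     1,175.00       920.6432     4,603.2162
  6     1,175.00       876.8031     5,260.8185
  7     1,175.00       835.0506     5,845.3539
  8    11,175.00     7,563.6799    60,509.4390
  Σ                 14,362.6686    86,381.1237
P = 14,362.6686; Macaulay duration = 86,381.1237 / 14,362.6686 = 6.01428 years.
Modified duration = D_Mac / (1 + y) = 6.01428 / 1.05 = 5.72789 years.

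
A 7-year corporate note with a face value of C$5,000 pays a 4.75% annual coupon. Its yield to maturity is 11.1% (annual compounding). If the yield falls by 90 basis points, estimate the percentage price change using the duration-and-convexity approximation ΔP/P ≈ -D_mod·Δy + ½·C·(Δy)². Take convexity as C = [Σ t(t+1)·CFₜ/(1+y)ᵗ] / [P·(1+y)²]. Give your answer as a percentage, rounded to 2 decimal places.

+4.94%

With y = 0.111:
  t   CF        PV=CF/(1+0.111)^t    t·PV        t(t+1)·PV
  1       237.50       213.7714       213.7714         427.5428
  2       237.50       192.4135       384.8270       1,154.4809
  3       237.50       173.1895       519.5684       2,078.2734
  4       237.50       155.8861       623.5444       3,117.7219
  5       237.50       140.3115       701.5576       4,209.3455
  6       237.50       126.2930       757.7580       5,304.3058
  7     5,237.50     2,506.8343    17,547.8399     140,382.7192
  Σ                  3,508.6992    20,748.8665     156,674.3894
P = 3,508.6992; D_Mac = 5.91355 yrs; D_mod = 5.32273 yrs; C = 36.17627.
Duration effect: -5.32273 × (-0.009) = +0.047905
Convexity effect: 0.5 × 36.17627 × (-0.009)² = +0.0014651
ΔP/P ≈ +0.047905 + 0.0014651 = +0.049370 = +4.9370%.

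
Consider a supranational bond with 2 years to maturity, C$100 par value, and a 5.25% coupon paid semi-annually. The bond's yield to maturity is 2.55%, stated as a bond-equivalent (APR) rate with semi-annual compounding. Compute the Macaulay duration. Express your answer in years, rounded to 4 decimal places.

Periodic yield y = 0.01275. Discount each cash flow and weight by its period:
  t   CF        PV=CF/(1+0.01275)^t    t·PV
  1        2.625         2.5920         2.5920
  2        2.625         2.5593         5.1186
  3        2.625         2.5271         7.5813
  4      102.625        97.5538       390.2152
  Σ                    105.2322       405.5071
Price P = Σ PV = 105.2322.
Macaulay duration = Σ(t·PV) / P = 405.5071 / 105.2322 = 3.85345 half-year periods.
In years: 3.85345 / 2 = 1.92673 years.

1.9267 years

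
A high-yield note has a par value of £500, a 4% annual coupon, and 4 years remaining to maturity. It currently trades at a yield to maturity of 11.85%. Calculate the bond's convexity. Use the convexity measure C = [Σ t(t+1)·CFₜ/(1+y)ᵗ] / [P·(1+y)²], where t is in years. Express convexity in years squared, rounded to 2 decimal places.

14.60

With y = 0.1185:
  t   CF        PV=CF/(1+0.1185)^t    t·PV        t(t+1)·PV
  1        20.00        17.8811        17.8811          35.7622
  2        20.00        15.9867        31.9733          95.9200
  3        20.00        14.2930        42.8789         171.5155
  4       520.00       332.2457     1,328.9829       6,644.9143
  Σ                    380.4064     1,421.7162       6,948.1120
P = 380.4064.
Convexity = Σ t(t+1)·PV / [P·(1+y)²] = 6,948.1120 / (380.4064 × 1.251042) = 14.59980.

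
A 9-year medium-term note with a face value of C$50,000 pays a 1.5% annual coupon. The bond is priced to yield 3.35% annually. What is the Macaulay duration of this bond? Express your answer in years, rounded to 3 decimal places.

8.435 years

Periodic yield y = 0.0335. Discount each cash flow and weight by its year:
  t   CF        PV=CF/(1+0.0335)^t    t·PV
  1       750.00       725.6894       725.6894
  2       750.00       702.1668     1,404.3336
  3       750.00       679.4067     2,038.2201
  4       750.00       657.3843     2,629.5373
  5       750.00       636.0758     3,180.3789
  6       750.00       615.4579     3,692.7476
  7       750.00       595.5084     4,168.5588
  8       750.00       576.2055     4,609.6442
  9    50,750.00    37,726.0832   339,534.7486
  Σ                 42,913.9781   361,983.8585
Price P = Σ PV = 42,913.9781.
Macaulay duration = Σ(t·PV) / P = 361,983.8585 / 42,913.9781 = 8.43510 years.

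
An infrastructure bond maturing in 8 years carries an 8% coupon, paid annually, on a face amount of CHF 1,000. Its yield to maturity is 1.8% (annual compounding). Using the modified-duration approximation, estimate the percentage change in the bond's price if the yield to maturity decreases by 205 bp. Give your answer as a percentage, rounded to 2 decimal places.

+13.18%

Periodic yield y = 0.018. Modified duration first:
  t   CF        PV=CF/(1+0.018)^t    t·PV
  1        80.00        78.5855        78.5855
  2        80.00        77.1959       154.3919
  3        80.00        75.8310       227.4929
  4        80.00        74.4902       297.9606
  5        80.00        73.1730       365.8652
  6        80.00        71.8792       431.2753
  7        80.00        70.6083       494.2579
  8     1,080.00       936.3572     7,490.8572
  Σ                  1,458.1202     9,540.6864
P = 1,458.1202; D_Mac = 6.54314 yrs; D_mod = 6.54314/(1+0.018) = 6.42745 yrs.
ΔP/P ≈ -D_mod · Δy = -6.42745 × (-0.0205) = +0.131763 = +13.1763%.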